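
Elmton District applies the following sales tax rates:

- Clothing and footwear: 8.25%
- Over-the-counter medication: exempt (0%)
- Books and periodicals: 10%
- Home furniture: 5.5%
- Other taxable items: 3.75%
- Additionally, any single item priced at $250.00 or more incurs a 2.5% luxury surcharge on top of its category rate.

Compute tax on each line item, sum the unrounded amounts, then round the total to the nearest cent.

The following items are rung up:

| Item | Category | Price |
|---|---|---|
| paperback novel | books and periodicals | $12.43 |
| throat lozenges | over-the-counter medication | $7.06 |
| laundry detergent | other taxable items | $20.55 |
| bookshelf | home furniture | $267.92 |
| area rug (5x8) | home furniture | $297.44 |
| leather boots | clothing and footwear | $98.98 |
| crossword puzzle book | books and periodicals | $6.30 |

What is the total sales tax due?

$56.04

Paperback novel $12.43: books and periodicals → 10% → $1.243
Throat lozenges $7.06: over-the-counter medication → 0% → $0.00
Laundry detergent $20.55: other taxable items → 3.75% → $0.770625
Bookshelf $267.92: home furniture → 5.5% + 2.5% surcharge = 8% → $21.4336
Area rug (5x8) $297.44: home furniture → 5.5% + 2.5% surcharge = 8% → $23.7952
Leather boots $98.98: clothing and footwear → 8.25% → $8.16585
Crossword puzzle book $6.30: books and periodicals → 10% → $0.63
Unrounded tax sum = $56.038275 → $56.04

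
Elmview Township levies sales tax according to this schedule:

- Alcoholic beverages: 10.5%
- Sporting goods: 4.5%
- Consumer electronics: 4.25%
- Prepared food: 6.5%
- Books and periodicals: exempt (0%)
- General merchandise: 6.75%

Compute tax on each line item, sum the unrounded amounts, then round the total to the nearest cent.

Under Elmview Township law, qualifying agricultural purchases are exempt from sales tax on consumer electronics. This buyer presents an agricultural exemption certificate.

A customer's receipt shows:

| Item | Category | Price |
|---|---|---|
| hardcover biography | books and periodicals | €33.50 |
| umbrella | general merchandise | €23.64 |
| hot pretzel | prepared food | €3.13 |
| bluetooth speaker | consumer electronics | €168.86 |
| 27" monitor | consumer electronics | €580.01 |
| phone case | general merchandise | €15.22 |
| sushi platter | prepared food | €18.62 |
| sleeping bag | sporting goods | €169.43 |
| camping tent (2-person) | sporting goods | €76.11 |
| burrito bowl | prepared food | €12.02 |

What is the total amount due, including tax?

€1116.41

Hardcover biography €33.50: books and periodicals → 0% → €0.00
Umbrella €23.64: general merchandise → 6.75% → €1.5957
Hot pretzel €3.13: prepared food → 6.5% → €0.20345
Bluetooth speaker €168.86: consumer electronics, buyer-exempt → 0% → €0.00
27" monitor €580.01: consumer electronics, buyer-exempt → 0% → €0.00
Phone case €15.22: general merchandise → 6.75% → €1.02735
Sushi platter €18.62: prepared food → 6.5% → €1.2103
Sleeping bag €169.43: sporting goods → 4.5% → €7.62435
Camping tent (2-person) €76.11: sporting goods → 4.5% → €3.42495
Burrito bowl €12.02: prepared food → 6.5% → €0.7813
Subtotal = €1100.54; unrounded tax = €15.8674 → €15.87; total due = €1116.41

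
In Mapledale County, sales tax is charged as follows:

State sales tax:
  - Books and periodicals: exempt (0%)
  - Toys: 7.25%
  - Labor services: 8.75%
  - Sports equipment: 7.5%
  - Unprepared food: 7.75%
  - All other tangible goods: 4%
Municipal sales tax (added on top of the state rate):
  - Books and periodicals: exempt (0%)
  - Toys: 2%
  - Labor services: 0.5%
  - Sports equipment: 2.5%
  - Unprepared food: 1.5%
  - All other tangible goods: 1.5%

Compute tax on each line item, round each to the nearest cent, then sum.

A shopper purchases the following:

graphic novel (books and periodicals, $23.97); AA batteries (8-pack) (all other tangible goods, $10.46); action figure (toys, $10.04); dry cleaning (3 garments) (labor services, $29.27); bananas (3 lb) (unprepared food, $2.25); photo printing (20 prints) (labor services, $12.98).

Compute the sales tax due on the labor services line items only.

Dry cleaning (3 garments) $29.27: labor services → 8.75% + 0.5% municipal = 9.25% → $2.71
Photo printing (20 prints) $12.98: labor services → 8.75% + 0.5% municipal = 9.25% → $1.20
Tax on labor services = $2.71 + $1.20 = $3.91

$3.91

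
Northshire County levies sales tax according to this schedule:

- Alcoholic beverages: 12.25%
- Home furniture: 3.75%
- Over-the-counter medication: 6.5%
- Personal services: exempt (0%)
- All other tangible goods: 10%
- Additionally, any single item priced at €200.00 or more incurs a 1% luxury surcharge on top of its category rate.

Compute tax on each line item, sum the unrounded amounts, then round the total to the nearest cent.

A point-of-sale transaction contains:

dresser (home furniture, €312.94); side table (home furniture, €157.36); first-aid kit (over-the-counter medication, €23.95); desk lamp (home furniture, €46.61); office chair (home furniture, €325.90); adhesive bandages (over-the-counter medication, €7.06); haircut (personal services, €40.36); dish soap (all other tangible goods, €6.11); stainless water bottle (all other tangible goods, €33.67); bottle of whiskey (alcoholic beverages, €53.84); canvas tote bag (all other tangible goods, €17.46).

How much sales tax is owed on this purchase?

€52.33

Dresser €312.94: home furniture → 3.75% + 1% surcharge = 4.75% → €14.86465
Side table €157.36: home furniture → 3.75% → €5.901
First-aid kit €23.95: over-the-counter medication → 6.5% → €1.55675
Desk lamp €46.61: home furniture → 3.75% → €1.747875
Office chair €325.90: home furniture → 3.75% + 1% surcharge = 4.75% → €15.48025
Adhesive bandages €7.06: over-the-counter medication → 6.5% → €0.4589
Haircut €40.36: personal services → 0% → €0.00
Dish soap €6.11: all other tangible goods → 10% → €0.611
Stainless water bottle €33.67: all other tangible goods → 10% → €3.367
Bottle of whiskey €53.84: alcoholic beverages → 12.25% → €6.5954
Canvas tote bag €17.46: all other tangible goods → 10% → €1.746
Unrounded tax sum = €52.328825 → €52.33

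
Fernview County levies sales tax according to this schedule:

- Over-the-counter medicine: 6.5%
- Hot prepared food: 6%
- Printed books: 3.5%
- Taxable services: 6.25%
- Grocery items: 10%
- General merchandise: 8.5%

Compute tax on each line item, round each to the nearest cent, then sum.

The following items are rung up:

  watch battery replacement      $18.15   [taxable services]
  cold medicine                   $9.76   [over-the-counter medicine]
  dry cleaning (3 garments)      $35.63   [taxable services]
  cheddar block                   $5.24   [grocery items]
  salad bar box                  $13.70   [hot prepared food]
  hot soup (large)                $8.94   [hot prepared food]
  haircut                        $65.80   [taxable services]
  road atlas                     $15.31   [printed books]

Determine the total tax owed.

$10.52

Watch battery replacement $18.15: taxable services → 6.25% → $1.13
Cold medicine $9.76: over-the-counter medicine → 6.5% → $0.63
Dry cleaning (3 garments) $35.63: taxable services → 6.25% → $2.23
Cheddar block $5.24: grocery items → 10% → $0.52
Salad bar box $13.70: hot prepared food → 6% → $0.82
Hot soup (large) $8.94: hot prepared food → 6% → $0.54
Haircut $65.80: taxable services → 6.25% → $4.11
Road atlas $15.31: printed books → 3.5% → $0.54
Total tax = $1.13 + $0.63 + $2.23 + $0.52 + $0.82 + $0.54 + $4.11 + $0.54 = $10.52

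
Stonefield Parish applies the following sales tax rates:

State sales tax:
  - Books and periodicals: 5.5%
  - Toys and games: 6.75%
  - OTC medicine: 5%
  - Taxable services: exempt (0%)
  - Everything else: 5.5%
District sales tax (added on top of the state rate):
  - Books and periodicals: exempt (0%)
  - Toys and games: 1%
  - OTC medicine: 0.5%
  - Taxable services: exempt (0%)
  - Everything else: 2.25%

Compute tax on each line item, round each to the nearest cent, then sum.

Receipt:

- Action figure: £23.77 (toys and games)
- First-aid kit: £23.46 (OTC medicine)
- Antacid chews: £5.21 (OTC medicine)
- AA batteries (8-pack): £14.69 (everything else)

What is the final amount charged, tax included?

£71.69

Action figure £23.77: toys and games → 6.75% + 1% district = 7.75% → £1.84
First-aid kit £23.46: OTC medicine → 5% + 0.5% district = 5.5% → £1.29
Antacid chews £5.21: OTC medicine → 5% + 0.5% district = 5.5% → £0.29
AA batteries (8-pack) £14.69: everything else → 5.5% + 2.25% district = 7.75% → £1.14
Subtotal = £67.13; tax = £4.56; total due = £71.69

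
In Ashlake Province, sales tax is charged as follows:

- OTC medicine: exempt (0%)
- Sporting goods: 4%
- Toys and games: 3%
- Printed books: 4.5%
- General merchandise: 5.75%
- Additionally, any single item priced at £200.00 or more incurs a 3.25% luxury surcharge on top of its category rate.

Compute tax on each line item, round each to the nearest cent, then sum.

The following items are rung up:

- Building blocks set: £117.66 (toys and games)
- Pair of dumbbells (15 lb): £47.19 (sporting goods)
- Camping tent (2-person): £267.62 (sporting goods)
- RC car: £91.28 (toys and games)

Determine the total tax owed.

£27.56

Building blocks set £117.66: toys and games → 3% → £3.53
Pair of dumbbells (15 lb) £47.19: sporting goods → 4% → £1.89
Camping tent (2-person) £267.62: sporting goods → 4% + 3.25% surcharge = 7.25% → £19.40
RC car £91.28: toys and games → 3% → £2.74
Total tax = £3.53 + £1.89 + £19.40 + £2.74 = £27.56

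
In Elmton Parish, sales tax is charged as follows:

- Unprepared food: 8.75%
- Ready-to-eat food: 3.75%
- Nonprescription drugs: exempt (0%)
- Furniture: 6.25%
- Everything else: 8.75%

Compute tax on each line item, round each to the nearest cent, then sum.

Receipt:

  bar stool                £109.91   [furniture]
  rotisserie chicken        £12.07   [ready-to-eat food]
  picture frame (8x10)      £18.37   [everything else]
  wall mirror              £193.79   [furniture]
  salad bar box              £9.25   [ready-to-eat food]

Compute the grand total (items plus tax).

Bar stool £109.91: furniture → 6.25% → £6.87
Rotisserie chicken £12.07: ready-to-eat food → 3.75% → £0.45
Picture frame (8x10) £18.37: everything else → 8.75% → £1.61
Wall mirror £193.79: furniture → 6.25% → £12.11
Salad bar box £9.25: ready-to-eat food → 3.75% → £0.35
Subtotal = £343.39; tax = £21.39; total due = £364.78

£364.78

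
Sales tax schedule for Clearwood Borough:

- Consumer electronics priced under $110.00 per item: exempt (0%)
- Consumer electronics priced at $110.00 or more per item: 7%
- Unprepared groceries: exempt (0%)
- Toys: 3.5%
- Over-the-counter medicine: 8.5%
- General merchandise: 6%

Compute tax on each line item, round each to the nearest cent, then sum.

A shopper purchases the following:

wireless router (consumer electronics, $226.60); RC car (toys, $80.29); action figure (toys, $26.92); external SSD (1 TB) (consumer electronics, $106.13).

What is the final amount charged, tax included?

$459.55

Wireless router $226.60: consumer electronics, $110.00 or more → 7% → $15.86
RC car $80.29: toys → 3.5% → $2.81
Action figure $26.92: toys → 3.5% → $0.94
External SSD (1 TB) $106.13: consumer electronics, under $110.00 → 0% → $0.00
Subtotal = $439.94; tax = $19.61; total due = $459.55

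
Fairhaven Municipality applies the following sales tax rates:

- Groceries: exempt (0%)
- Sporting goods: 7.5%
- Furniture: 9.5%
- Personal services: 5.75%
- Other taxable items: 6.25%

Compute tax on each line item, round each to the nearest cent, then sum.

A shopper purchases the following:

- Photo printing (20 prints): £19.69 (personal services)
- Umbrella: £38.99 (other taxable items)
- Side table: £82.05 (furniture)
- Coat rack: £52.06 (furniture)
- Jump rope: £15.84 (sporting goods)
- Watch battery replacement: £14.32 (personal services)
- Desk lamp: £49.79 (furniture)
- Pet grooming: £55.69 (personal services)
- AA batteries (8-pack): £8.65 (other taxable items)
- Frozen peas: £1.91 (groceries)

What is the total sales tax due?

Photo printing (20 prints) £19.69: personal services → 5.75% → £1.13
Umbrella £38.99: other taxable items → 6.25% → £2.44
Side table £82.05: furniture → 9.5% → £7.79
Coat rack £52.06: furniture → 9.5% → £4.95
Jump rope £15.84: sporting goods → 7.5% → £1.19
Watch battery replacement £14.32: personal services → 5.75% → £0.82
Desk lamp £49.79: furniture → 9.5% → £4.73
Pet grooming £55.69: personal services → 5.75% → £3.20
AA batteries (8-pack) £8.65: other taxable items → 6.25% → £0.54
Frozen peas £1.91: groceries → 0% → £0.00
Total tax = £1.13 + £2.44 + £7.79 + £4.95 + £1.19 + £0.82 + £4.73 + £3.20 + £0.54 = £26.79

£26.79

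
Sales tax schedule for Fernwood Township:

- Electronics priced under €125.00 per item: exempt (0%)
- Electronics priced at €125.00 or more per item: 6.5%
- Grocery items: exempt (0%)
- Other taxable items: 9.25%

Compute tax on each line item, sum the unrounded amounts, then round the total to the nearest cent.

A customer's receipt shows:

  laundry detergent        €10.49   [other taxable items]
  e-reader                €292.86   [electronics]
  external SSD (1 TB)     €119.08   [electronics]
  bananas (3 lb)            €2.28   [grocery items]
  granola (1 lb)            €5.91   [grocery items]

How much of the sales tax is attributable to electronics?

E-reader €292.86: electronics, €125.00 or more → 6.5% → €19.0359
External SSD (1 TB) €119.08: electronics, under €125.00 → 0% → €0.00
Tax on electronics: unrounded sum = €19.0359 → €19.04

€19.04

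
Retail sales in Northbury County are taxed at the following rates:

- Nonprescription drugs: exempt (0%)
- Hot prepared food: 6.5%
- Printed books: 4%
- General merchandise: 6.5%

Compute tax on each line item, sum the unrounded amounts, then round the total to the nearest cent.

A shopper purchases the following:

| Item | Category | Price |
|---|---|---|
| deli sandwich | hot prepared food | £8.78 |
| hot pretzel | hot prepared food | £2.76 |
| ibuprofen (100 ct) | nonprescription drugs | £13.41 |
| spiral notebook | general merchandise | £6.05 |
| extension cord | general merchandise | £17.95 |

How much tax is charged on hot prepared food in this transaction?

Deli sandwich £8.78: hot prepared food → 6.5% → £0.5707
Hot pretzel £2.76: hot prepared food → 6.5% → £0.1794
Tax on hot prepared food: unrounded sum = £0.7501 → £0.75

£0.75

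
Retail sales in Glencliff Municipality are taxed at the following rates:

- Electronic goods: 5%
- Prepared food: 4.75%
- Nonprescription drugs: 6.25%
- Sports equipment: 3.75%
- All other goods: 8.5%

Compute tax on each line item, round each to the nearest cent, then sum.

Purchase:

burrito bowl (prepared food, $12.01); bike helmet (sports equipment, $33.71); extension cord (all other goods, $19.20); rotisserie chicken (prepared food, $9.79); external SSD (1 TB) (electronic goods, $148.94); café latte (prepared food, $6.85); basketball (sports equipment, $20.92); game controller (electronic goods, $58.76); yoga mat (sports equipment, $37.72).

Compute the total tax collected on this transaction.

Burrito bowl $12.01: prepared food → 4.75% → $0.57
Bike helmet $33.71: sports equipment → 3.75% → $1.26
Extension cord $19.20: all other goods → 8.5% → $1.63
Rotisserie chicken $9.79: prepared food → 4.75% → $0.47
External SSD (1 TB) $148.94: electronic goods → 5% → $7.45
Café latte $6.85: prepared food → 4.75% → $0.33
Basketball $20.92: sports equipment → 3.75% → $0.78
Game controller $58.76: electronic goods → 5% → $2.94
Yoga mat $37.72: sports equipment → 3.75% → $1.41
Total tax = $0.57 + $1.26 + $1.63 + $0.47 + $7.45 + $0.33 + $0.78 + $2.94 + $1.41 = $16.84

$16.84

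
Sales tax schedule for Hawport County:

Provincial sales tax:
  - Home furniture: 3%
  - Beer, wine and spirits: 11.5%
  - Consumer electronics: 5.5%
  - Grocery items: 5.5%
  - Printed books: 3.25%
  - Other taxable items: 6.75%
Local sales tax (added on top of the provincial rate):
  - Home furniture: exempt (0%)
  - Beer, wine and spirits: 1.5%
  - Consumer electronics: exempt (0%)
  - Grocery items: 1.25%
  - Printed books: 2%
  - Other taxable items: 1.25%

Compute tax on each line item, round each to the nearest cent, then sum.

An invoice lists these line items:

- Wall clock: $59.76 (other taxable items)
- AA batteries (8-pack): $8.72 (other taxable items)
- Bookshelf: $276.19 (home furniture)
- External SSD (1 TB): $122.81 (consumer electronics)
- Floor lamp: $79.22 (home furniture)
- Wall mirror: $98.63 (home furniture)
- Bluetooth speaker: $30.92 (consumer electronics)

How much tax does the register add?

Wall clock $59.76: other taxable items → 6.75% + 1.25% local = 8% → $4.78
AA batteries (8-pack) $8.72: other taxable items → 6.75% + 1.25% local = 8% → $0.70
Bookshelf $276.19: home furniture → 3% + 0% local = 3% → $8.29
External SSD (1 TB) $122.81: consumer electronics → 5.5% + 0% local = 5.5% → $6.75
Floor lamp $79.22: home furniture → 3% + 0% local = 3% → $2.38
Wall mirror $98.63: home furniture → 3% + 0% local = 3% → $2.96
Bluetooth speaker $30.92: consumer electronics → 5.5% + 0% local = 5.5% → $1.70
Total tax = $4.78 + $0.70 + $8.29 + $6.75 + $2.38 + $2.96 + $1.70 = $27.56

$27.56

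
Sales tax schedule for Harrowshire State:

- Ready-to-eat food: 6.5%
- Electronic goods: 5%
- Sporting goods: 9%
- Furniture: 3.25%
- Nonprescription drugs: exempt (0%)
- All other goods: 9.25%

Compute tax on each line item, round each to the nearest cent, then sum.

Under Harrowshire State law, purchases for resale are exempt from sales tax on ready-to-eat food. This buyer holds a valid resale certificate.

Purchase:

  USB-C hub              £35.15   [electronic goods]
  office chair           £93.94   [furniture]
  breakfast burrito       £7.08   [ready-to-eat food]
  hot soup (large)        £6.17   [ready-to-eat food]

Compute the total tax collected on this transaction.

USB-C hub £35.15: electronic goods → 5% → £1.76
Office chair £93.94: furniture → 3.25% → £3.05
Breakfast burrito £7.08: ready-to-eat food, buyer-exempt → 0% → £0.00
Hot soup (large) £6.17: ready-to-eat food, buyer-exempt → 0% → £0.00
Total tax = £1.76 + £3.05 = £4.81

£4.81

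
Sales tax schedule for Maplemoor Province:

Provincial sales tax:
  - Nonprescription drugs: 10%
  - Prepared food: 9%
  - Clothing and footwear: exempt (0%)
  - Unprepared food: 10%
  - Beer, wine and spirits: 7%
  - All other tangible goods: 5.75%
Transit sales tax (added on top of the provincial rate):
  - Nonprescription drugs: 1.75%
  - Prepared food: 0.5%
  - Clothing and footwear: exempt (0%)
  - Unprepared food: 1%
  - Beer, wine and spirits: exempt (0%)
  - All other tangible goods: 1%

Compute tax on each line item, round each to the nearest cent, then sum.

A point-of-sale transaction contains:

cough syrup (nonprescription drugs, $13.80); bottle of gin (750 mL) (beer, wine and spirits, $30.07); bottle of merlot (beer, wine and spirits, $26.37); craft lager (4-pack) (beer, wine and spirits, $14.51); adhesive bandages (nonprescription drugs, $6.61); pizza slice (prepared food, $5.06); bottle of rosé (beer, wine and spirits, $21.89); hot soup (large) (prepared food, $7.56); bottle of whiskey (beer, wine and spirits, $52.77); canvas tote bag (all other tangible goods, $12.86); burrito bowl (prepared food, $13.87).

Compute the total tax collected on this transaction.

$15.98

Cough syrup $13.80: nonprescription drugs → 10% + 1.75% transit = 11.75% → $1.62
Bottle of gin (750 mL) $30.07: beer, wine and spirits → 7% + 0% transit = 7% → $2.10
Bottle of merlot $26.37: beer, wine and spirits → 7% + 0% transit = 7% → $1.85
Craft lager (4-pack) $14.51: beer, wine and spirits → 7% + 0% transit = 7% → $1.02
Adhesive bandages $6.61: nonprescription drugs → 10% + 1.75% transit = 11.75% → $0.78
Pizza slice $5.06: prepared food → 9% + 0.5% transit = 9.5% → $0.48
Bottle of rosé $21.89: beer, wine and spirits → 7% + 0% transit = 7% → $1.53
Hot soup (large) $7.56: prepared food → 9% + 0.5% transit = 9.5% → $0.72
Bottle of whiskey $52.77: beer, wine and spirits → 7% + 0% transit = 7% → $3.69
Canvas tote bag $12.86: all other tangible goods → 5.75% + 1% transit = 6.75% → $0.87
Burrito bowl $13.87: prepared food → 9% + 0.5% transit = 9.5% → $1.32
Total tax = $1.62 + $2.10 + $1.85 + $1.02 + $0.78 + $0.48 + $1.53 + $0.72 + $3.69 + $0.87 + $1.32 = $15.98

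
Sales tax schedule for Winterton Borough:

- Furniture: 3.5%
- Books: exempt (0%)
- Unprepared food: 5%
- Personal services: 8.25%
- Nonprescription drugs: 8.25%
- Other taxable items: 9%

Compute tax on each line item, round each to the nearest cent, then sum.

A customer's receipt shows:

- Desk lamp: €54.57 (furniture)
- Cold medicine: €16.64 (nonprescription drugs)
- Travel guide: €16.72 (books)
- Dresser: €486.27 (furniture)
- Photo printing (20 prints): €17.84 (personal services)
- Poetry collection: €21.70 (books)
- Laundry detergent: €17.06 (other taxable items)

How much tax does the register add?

Desk lamp €54.57: furniture → 3.5% → €1.91
Cold medicine €16.64: nonprescription drugs → 8.25% → €1.37
Travel guide €16.72: books → 0% → €0.00
Dresser €486.27: furniture → 3.5% → €17.02
Photo printing (20 prints) €17.84: personal services → 8.25% → €1.47
Poetry collection €21.70: books → 0% → €0.00
Laundry detergent €17.06: other taxable items → 9% → €1.54
Total tax = €1.91 + €1.37 + €17.02 + €1.47 + €1.54 = €23.31

€23.31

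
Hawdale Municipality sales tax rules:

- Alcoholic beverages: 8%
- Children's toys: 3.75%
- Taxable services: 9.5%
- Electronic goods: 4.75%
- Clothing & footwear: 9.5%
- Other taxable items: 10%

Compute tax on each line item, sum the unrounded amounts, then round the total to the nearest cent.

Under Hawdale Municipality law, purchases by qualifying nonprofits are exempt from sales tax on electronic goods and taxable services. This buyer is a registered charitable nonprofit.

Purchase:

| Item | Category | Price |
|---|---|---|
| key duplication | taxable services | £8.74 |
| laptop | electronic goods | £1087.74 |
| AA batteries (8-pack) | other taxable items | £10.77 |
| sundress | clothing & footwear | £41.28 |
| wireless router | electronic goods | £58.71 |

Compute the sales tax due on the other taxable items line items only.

£1.08

AA batteries (8-pack) £10.77: other taxable items → 10% → £1.077
Tax on other taxable items: unrounded sum = £1.077 → £1.08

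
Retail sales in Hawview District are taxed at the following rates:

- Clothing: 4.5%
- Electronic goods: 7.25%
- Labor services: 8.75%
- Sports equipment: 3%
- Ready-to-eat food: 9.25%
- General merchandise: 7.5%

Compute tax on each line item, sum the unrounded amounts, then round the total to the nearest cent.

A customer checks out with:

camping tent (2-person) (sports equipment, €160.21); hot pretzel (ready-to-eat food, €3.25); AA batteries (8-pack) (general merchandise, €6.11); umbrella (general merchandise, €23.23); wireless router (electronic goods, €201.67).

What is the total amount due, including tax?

€416.40

Camping tent (2-person) €160.21: sports equipment → 3% → €4.8063
Hot pretzel €3.25: ready-to-eat food → 9.25% → €0.300625
AA batteries (8-pack) €6.11: general merchandise → 7.5% → €0.45825
Umbrella €23.23: general merchandise → 7.5% → €1.74225
Wireless router €201.67: electronic goods → 7.25% → €14.621075
Subtotal = €394.47; unrounded tax = €21.9285 → €21.93; total due = €416.40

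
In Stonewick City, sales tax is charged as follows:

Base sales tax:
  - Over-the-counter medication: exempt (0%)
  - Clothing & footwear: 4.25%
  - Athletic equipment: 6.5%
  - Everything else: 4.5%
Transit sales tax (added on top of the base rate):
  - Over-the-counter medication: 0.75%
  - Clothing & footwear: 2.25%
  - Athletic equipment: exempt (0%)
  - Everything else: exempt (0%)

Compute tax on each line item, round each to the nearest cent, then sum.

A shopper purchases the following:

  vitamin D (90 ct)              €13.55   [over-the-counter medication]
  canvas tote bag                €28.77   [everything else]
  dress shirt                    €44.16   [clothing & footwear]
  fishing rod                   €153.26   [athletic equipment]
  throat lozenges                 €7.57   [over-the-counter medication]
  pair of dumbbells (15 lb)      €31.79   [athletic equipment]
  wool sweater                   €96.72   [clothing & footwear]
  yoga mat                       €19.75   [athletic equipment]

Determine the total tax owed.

€23.92

Vitamin D (90 ct) €13.55: over-the-counter medication → 0% + 0.75% transit = 0.75% → €0.10
Canvas tote bag €28.77: everything else → 4.5% + 0% transit = 4.5% → €1.29
Dress shirt €44.16: clothing & footwear → 4.25% + 2.25% transit = 6.5% → €2.87
Fishing rod €153.26: athletic equipment → 6.5% + 0% transit = 6.5% → €9.96
Throat lozenges €7.57: over-the-counter medication → 0% + 0.75% transit = 0.75% → €0.06
Pair of dumbbells (15 lb) €31.79: athletic equipment → 6.5% + 0% transit = 6.5% → €2.07
Wool sweater €96.72: clothing & footwear → 4.25% + 2.25% transit = 6.5% → €6.29
Yoga mat €19.75: athletic equipment → 6.5% + 0% transit = 6.5% → €1.28
Total tax = €0.10 + €1.29 + €2.87 + €9.96 + €0.06 + €2.07 + €6.29 + €1.28 = €23.92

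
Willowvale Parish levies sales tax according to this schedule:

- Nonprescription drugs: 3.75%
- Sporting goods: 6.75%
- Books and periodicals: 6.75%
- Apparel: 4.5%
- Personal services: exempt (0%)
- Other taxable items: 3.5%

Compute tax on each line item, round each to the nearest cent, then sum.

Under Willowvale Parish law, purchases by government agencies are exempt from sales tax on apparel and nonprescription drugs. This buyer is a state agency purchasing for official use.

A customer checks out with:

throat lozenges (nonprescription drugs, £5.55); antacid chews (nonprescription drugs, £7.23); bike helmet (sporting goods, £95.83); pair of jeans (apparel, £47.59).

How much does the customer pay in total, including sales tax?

£162.67

Throat lozenges £5.55: nonprescription drugs, buyer-exempt → 0% → £0.00
Antacid chews £7.23: nonprescription drugs, buyer-exempt → 0% → £0.00
Bike helmet £95.83: sporting goods → 6.75% → £6.47
Pair of jeans £47.59: apparel, buyer-exempt → 0% → £0.00
Subtotal = £156.20; tax = £6.47; total due = £162.67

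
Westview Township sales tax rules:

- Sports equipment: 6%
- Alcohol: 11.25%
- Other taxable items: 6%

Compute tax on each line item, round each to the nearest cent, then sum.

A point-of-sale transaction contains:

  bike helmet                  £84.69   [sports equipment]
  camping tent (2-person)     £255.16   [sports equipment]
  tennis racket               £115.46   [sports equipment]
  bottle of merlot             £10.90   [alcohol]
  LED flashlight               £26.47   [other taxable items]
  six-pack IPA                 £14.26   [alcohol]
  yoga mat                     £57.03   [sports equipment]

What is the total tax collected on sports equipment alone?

Bike helmet £84.69: sports equipment → 6% → £5.08
Camping tent (2-person) £255.16: sports equipment → 6% → £15.31
Tennis racket £115.46: sports equipment → 6% → £6.93
Yoga mat £57.03: sports equipment → 6% → £3.42
Tax on sports equipment = £5.08 + £15.31 + £6.93 + £3.42 = £30.74

£30.74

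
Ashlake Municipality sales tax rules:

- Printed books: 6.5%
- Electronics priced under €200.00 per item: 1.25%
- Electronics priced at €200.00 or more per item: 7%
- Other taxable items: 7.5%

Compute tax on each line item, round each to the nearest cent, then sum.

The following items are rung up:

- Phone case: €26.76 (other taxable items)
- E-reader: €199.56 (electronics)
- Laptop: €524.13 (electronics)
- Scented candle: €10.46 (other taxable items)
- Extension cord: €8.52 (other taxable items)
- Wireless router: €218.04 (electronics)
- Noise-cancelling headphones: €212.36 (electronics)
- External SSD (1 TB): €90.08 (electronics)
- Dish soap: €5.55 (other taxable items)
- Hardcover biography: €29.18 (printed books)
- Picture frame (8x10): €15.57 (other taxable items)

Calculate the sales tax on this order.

Phone case €26.76: other taxable items → 7.5% → €2.01
E-reader €199.56: electronics, under €200.00 → 1.25% → €2.49
Laptop €524.13: electronics, €200.00 or more → 7% → €36.69
Scented candle €10.46: other taxable items → 7.5% → €0.78
Extension cord €8.52: other taxable items → 7.5% → €0.64
Wireless router €218.04: electronics, €200.00 or more → 7% → €15.26
Noise-cancelling headphones €212.36: electronics, €200.00 or more → 7% → €14.87
External SSD (1 TB) €90.08: electronics, under €200.00 → 1.25% → €1.13
Dish soap €5.55: other taxable items → 7.5% → €0.42
Hardcover biography €29.18: printed books → 6.5% → €1.90
Picture frame (8x10) €15.57: other taxable items → 7.5% → €1.17
Total tax = €2.01 + €2.49 + €36.69 + €0.78 + €0.64 + €15.26 + €14.87 + €1.13 + €0.42 + €1.90 + €1.17 = €77.36

€77.36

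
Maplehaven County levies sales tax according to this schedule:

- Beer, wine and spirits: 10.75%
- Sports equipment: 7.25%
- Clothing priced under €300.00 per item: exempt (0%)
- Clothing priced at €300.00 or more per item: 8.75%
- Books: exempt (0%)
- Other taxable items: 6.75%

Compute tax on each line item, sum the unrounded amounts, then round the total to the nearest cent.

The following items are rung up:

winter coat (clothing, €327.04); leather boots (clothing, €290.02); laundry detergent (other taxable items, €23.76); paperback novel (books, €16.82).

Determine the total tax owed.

€30.22

Winter coat €327.04: clothing, €300.00 or more → 8.75% → €28.616
Leather boots €290.02: clothing, under €300.00 → 0% → €0.00
Laundry detergent €23.76: other taxable items → 6.75% → €1.6038
Paperback novel €16.82: books → 0% → €0.00
Unrounded tax sum = €30.2198 → €30.22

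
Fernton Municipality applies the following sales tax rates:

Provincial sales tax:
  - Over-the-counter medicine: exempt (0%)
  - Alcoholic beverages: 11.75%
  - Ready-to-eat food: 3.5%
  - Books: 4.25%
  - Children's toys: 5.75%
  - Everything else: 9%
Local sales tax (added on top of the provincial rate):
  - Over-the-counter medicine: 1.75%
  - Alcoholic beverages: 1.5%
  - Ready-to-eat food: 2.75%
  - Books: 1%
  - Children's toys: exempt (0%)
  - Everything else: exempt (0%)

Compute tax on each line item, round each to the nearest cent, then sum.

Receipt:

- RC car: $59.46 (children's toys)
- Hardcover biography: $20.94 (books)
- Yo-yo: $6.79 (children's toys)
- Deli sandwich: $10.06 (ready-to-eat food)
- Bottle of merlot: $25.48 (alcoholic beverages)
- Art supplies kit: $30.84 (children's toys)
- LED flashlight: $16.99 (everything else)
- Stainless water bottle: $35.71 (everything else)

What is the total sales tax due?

RC car $59.46: children's toys → 5.75% + 0% local = 5.75% → $3.42
Hardcover biography $20.94: books → 4.25% + 1% local = 5.25% → $1.10
Yo-yo $6.79: children's toys → 5.75% + 0% local = 5.75% → $0.39
Deli sandwich $10.06: ready-to-eat food → 3.5% + 2.75% local = 6.25% → $0.63
Bottle of merlot $25.48: alcoholic beverages → 11.75% + 1.5% local = 13.25% → $3.38
Art supplies kit $30.84: children's toys → 5.75% + 0% local = 5.75% → $1.77
LED flashlight $16.99: everything else → 9% + 0% local = 9% → $1.53
Stainless water bottle $35.71: everything else → 9% + 0% local = 9% → $3.21
Total tax = $3.42 + $1.10 + $0.39 + $0.63 + $3.38 + $1.77 + $1.53 + $3.21 = $15.43

$15.43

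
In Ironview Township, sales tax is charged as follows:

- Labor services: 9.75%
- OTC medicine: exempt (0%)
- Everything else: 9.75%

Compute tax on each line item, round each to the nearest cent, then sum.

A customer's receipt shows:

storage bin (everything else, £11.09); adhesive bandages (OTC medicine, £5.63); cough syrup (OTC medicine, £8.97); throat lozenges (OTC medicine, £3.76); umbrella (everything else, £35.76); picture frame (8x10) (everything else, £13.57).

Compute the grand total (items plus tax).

Storage bin £11.09: everything else → 9.75% → £1.08
Adhesive bandages £5.63: OTC medicine → 0% → £0.00
Cough syrup £8.97: OTC medicine → 0% → £0.00
Throat lozenges £3.76: OTC medicine → 0% → £0.00
Umbrella £35.76: everything else → 9.75% → £3.49
Picture frame (8x10) £13.57: everything else → 9.75% → £1.32
Subtotal = £78.78; tax = £5.89; total due = £84.67

£84.67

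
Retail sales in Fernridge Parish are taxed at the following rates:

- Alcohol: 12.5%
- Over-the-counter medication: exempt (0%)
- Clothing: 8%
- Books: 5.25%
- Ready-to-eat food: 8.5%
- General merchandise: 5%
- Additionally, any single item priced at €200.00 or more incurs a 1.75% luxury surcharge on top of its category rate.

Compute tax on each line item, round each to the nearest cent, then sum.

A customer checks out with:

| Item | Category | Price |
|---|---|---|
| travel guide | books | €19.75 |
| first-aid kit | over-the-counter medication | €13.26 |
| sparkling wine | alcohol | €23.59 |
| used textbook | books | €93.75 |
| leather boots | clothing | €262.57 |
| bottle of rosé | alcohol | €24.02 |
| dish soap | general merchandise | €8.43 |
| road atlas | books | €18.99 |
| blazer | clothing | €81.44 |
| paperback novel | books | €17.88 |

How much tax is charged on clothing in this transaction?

Leather boots €262.57: clothing → 8% + 1.75% surcharge = 9.75% → €25.60
Blazer €81.44: clothing → 8% → €6.52
Tax on clothing = €25.60 + €6.52 = €32.12

€32.12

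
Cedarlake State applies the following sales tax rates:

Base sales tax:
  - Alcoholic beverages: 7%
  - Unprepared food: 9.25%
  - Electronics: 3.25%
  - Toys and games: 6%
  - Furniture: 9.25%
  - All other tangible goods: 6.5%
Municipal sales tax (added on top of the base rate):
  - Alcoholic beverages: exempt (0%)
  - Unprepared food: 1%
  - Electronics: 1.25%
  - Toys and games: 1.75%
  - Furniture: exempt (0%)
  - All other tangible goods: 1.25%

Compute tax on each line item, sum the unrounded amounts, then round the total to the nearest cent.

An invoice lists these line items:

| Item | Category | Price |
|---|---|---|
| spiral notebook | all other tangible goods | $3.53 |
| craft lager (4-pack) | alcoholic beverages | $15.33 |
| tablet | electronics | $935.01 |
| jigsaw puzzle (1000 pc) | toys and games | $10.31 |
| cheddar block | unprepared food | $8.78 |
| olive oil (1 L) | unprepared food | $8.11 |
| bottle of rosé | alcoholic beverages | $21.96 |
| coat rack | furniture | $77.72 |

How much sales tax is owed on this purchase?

$54.68

Spiral notebook $3.53: all other tangible goods → 6.5% + 1.25% municipal = 7.75% → $0.273575
Craft lager (4-pack) $15.33: alcoholic beverages → 7% + 0% municipal = 7% → $1.0731
Tablet $935.01: electronics → 3.25% + 1.25% municipal = 4.5% → $42.07545
Jigsaw puzzle (1000 pc) $10.31: toys and games → 6% + 1.75% municipal = 7.75% → $0.799025
Cheddar block $8.78: unprepared food → 9.25% + 1% municipal = 10.25% → $0.89995
Olive oil (1 L) $8.11: unprepared food → 9.25% + 1% municipal = 10.25% → $0.831275
Bottle of rosé $21.96: alcoholic beverages → 7% + 0% municipal = 7% → $1.5372
Coat rack $77.72: furniture → 9.25% + 0% municipal = 9.25% → $7.1891
Unrounded tax sum = $54.678675 → $54.68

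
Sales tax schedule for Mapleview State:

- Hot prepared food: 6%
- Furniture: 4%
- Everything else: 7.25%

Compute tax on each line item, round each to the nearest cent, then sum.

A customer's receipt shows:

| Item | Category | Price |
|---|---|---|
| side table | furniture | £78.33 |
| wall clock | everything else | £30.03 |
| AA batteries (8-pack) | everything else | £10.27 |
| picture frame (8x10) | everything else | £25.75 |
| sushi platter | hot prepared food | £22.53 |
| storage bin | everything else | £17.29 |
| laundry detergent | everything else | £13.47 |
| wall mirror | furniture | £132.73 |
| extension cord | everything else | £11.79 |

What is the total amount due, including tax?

Side table £78.33: furniture → 4% → £3.13
Wall clock £30.03: everything else → 7.25% → £2.18
AA batteries (8-pack) £10.27: everything else → 7.25% → £0.74
Picture frame (8x10) £25.75: everything else → 7.25% → £1.87
Sushi platter £22.53: hot prepared food → 6% → £1.35
Storage bin £17.29: everything else → 7.25% → £1.25
Laundry detergent £13.47: everything else → 7.25% → £0.98
Wall mirror £132.73: furniture → 4% → £5.31
Extension cord £11.79: everything else → 7.25% → £0.85
Subtotal = £342.19; tax = £17.66; total due = £359.85

£359.85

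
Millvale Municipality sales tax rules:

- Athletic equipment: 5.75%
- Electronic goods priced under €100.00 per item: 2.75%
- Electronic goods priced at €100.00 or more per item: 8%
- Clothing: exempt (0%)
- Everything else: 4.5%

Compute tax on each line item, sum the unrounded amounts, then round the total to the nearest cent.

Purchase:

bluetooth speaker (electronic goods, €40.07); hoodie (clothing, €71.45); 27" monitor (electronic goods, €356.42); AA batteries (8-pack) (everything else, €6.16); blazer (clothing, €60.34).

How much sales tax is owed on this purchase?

Bluetooth speaker €40.07: electronic goods, under €100.00 → 2.75% → €1.101925
Hoodie €71.45: clothing → 0% → €0.00
27" monitor €356.42: electronic goods, €100.00 or more → 8% → €28.5136
AA batteries (8-pack) €6.16: everything else → 4.5% → €0.2772
Blazer €60.34: clothing → 0% → €0.00
Unrounded tax sum = €29.892725 → €29.89

€29.89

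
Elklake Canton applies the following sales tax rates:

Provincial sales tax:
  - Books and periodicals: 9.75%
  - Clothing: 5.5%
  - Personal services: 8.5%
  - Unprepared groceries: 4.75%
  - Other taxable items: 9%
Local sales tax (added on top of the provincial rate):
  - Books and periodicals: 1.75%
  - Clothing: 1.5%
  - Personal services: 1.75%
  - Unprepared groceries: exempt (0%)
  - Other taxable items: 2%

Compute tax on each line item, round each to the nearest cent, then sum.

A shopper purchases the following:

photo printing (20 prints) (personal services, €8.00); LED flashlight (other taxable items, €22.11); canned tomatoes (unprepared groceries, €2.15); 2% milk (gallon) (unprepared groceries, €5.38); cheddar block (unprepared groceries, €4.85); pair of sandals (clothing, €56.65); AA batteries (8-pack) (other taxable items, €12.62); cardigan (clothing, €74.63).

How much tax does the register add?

Photo printing (20 prints) €8.00: personal services → 8.5% + 1.75% local = 10.25% → €0.82
LED flashlight €22.11: other taxable items → 9% + 2% local = 11% → €2.43
Canned tomatoes €2.15: unprepared groceries → 4.75% + 0% local = 4.75% → €0.10
2% milk (gallon) €5.38: unprepared groceries → 4.75% + 0% local = 4.75% → €0.26
Cheddar block €4.85: unprepared groceries → 4.75% + 0% local = 4.75% → €0.23
Pair of sandals €56.65: clothing → 5.5% + 1.5% local = 7% → €3.97
AA batteries (8-pack) €12.62: other taxable items → 9% + 2% local = 11% → €1.39
Cardigan €74.63: clothing → 5.5% + 1.5% local = 7% → €5.22
Total tax = €0.82 + €2.43 + €0.10 + €0.26 + €0.23 + €3.97 + €1.39 + €5.22 = €14.42

€14.42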